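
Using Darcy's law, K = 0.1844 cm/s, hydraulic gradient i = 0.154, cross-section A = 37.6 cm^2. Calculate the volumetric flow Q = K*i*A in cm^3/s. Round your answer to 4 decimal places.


Step 1: Apply Darcy's law: Q = K * i * A
Step 2: Q = 0.1844 * 0.154 * 37.6
Step 3: Q = 1.0677 cm^3/s

1.0677


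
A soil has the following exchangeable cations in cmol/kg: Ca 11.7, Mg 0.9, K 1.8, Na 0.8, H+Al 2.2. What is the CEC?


Step 1: CEC = Ca + Mg + K + Na + (H+Al)
Step 2: CEC = 11.7 + 0.9 + 1.8 + 0.8 + 2.2
Step 3: CEC = 17.4 cmol/kg

17.4


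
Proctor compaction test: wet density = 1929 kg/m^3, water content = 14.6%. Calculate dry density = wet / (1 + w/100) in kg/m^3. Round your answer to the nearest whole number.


Step 1: Dry density = wet density / (1 + w/100)
Step 2: Dry density = 1929 / (1 + 14.6/100)
Step 3: Dry density = 1929 / 1.146
Step 4: Dry density = 1683 kg/m^3

1683


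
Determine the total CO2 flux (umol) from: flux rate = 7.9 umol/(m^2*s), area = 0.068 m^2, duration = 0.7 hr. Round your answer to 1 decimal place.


Step 1: Convert time to seconds: 0.7 hr * 3600 = 2520.0 s
Step 2: Total = flux * area * time_s
Step 3: Total = 7.9 * 0.068 * 2520.0
Step 4: Total = 1353.7 umol

1353.7


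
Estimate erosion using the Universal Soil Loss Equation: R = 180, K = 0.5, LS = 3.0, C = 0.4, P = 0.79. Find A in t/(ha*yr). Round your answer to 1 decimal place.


Step 1: A = R * K * LS * C * P
Step 2: R * K = 180 * 0.5 = 90.0
Step 3: (R*K) * LS = 90.0 * 3.0 = 270.0
Step 4: * C * P = 270.0 * 0.4 * 0.79 = 85.3
Step 5: A = 85.3 t/(ha*yr)

85.3


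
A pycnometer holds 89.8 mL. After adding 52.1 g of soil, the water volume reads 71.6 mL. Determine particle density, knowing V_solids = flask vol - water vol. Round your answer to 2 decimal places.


Step 1: Volume of solids = flask volume - water volume with soil
Step 2: V_solids = 89.8 - 71.6 = 18.2 mL
Step 3: Particle density = mass / V_solids = 52.1 / 18.2 = 2.86 g/cm^3

2.86


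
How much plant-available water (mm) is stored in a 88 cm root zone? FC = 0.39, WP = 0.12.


Step 1: Available water = (FC - WP) * depth * 10
Step 2: AW = (0.39 - 0.12) * 88 * 10
Step 3: AW = 0.27 * 88 * 10
Step 4: AW = 237.6 mm

237.6


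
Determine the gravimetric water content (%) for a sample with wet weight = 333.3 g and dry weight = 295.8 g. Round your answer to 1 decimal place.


Step 1: Water mass = wet - dry = 333.3 - 295.8 = 37.5 g
Step 2: w = 100 * water mass / dry mass
Step 3: w = 100 * 37.5 / 295.8 = 12.7%

12.7


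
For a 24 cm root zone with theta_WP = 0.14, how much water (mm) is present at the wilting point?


Step 1: Water (mm) = theta_WP * depth * 10
Step 2: Water = 0.14 * 24 * 10
Step 3: Water = 33.6 mm

33.6


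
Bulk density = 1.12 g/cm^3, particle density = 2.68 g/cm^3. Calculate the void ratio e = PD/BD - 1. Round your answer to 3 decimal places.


Step 1: e = PD / BD - 1
Step 2: e = 2.68 / 1.12 - 1
Step 3: e = 2.39286 - 1
Step 4: e = 1.393

1.393


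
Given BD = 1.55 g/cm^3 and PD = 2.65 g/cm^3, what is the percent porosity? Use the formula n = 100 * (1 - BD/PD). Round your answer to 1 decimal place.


Step 1: Formula: n = 100 * (1 - BD / PD)
Step 2: n = 100 * (1 - 1.55 / 2.65)
Step 3: n = 100 * (1 - 0.58491)
Step 4: n = 41.5%

41.5


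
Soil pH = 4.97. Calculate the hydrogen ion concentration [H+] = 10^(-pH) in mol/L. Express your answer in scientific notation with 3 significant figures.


Step 1: [H+] = 10^(-pH)
Step 2: [H+] = 10^(-4.97)
Step 3: [H+] = 1.07e-05 mol/L

1.07e-05


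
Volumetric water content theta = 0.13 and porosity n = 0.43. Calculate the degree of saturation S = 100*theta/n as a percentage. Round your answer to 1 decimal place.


Step 1: S = 100 * theta_v / n
Step 2: S = 100 * 0.13 / 0.43
Step 3: S = 30.2%

30.2


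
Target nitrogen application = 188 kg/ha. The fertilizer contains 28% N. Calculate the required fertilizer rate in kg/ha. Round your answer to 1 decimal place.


Step 1: Fertilizer rate = target N / (N content / 100)
Step 2: Rate = 188 / (28 / 100)
Step 3: Rate = 188 / 0.28
Step 4: Rate = 671.4 kg/ha

671.4


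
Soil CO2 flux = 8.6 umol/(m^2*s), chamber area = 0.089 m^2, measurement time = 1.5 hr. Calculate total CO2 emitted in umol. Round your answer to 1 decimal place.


Step 1: Convert time to seconds: 1.5 hr * 3600 = 5400.0 s
Step 2: Total = flux * area * time_s
Step 3: Total = 8.6 * 0.089 * 5400.0
Step 4: Total = 4133.2 umol

4133.2


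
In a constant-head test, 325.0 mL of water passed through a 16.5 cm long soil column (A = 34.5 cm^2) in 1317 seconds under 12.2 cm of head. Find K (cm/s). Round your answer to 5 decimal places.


Step 1: K = Q * L / (A * t * h)
Step 2: Numerator = 325.0 * 16.5 = 5362.5
Step 3: Denominator = 34.5 * 1317 * 12.2 = 554325.3
Step 4: K = 5362.5 / 554325.3 = 0.00967 cm/s

0.00967


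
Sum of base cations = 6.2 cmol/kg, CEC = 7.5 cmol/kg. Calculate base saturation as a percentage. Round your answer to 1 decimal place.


Step 1: BS = 100 * (sum of bases) / CEC
Step 2: BS = 100 * 6.2 / 7.5
Step 3: BS = 82.7%

82.7


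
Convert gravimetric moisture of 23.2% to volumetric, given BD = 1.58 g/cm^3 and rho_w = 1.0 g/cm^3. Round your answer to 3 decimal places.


Step 1: theta = (w / 100) * BD / rho_w
Step 2: theta = (23.2 / 100) * 1.58 / 1.0
Step 3: theta = 0.232 * 1.58
Step 4: theta = 0.367

0.367


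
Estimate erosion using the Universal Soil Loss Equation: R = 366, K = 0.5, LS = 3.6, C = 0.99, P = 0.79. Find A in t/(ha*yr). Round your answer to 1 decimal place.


Step 1: A = R * K * LS * C * P
Step 2: R * K = 366 * 0.5 = 183.0
Step 3: (R*K) * LS = 183.0 * 3.6 = 658.8
Step 4: * C * P = 658.8 * 0.99 * 0.79 = 515.2
Step 5: A = 515.2 t/(ha*yr)

515.2


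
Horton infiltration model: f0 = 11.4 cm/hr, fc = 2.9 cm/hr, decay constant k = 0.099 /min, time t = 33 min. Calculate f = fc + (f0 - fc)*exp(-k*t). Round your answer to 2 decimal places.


Step 1: f = fc + (f0 - fc) * exp(-k * t)
Step 2: exp(-0.099 * 33) = 0.038121
Step 3: f = 2.9 + (11.4 - 2.9) * 0.038121
Step 4: f = 2.9 + 8.5 * 0.038121
Step 5: f = 3.22 cm/hr

3.22


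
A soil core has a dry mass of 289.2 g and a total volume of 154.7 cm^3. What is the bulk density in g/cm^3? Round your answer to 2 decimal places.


Step 1: Identify the formula: BD = dry mass / volume
Step 2: Substitute values: BD = 289.2 / 154.7
Step 3: BD = 1.87 g/cm^3

1.87


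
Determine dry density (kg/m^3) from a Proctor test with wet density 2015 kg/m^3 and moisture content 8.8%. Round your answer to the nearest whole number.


Step 1: Dry density = wet density / (1 + w/100)
Step 2: Dry density = 2015 / (1 + 8.8/100)
Step 3: Dry density = 2015 / 1.088
Step 4: Dry density = 1852 kg/m^3

1852


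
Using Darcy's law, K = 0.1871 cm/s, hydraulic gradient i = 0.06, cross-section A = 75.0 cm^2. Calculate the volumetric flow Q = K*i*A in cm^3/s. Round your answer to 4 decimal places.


Step 1: Apply Darcy's law: Q = K * i * A
Step 2: Q = 0.1871 * 0.06 * 75.0
Step 3: Q = 0.842 cm^3/s

0.842


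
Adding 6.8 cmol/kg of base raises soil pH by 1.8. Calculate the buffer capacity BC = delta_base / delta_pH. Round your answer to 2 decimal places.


Step 1: BC = change in base / change in pH
Step 2: BC = 6.8 / 1.8
Step 3: BC = 3.78 cmol/(kg*pH unit)

3.78


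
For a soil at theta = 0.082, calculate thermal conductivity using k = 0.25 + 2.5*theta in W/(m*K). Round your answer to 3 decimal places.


Step 1: k = 0.25 + 2.5 * theta
Step 2: k = 0.25 + 2.5 * 0.082
Step 3: k = 0.25 + 0.205
Step 4: k = 0.455 W/(m*K)

0.455


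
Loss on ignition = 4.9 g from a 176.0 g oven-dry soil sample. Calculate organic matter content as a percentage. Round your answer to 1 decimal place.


Step 1: OM% = 100 * LOI / sample mass
Step 2: OM = 100 * 4.9 / 176.0
Step 3: OM = 2.8%

2.8


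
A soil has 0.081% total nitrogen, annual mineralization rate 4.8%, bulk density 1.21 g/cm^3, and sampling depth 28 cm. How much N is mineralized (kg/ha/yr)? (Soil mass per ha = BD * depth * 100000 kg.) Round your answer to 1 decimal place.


Step 1: Soil mass per ha = BD * depth * 100000 = 1.21 * 28 * 100000 = 3388000 kg
Step 2: Total N pool = soil mass * N%/100 = 3388000 * 0.081/100 = 2744.28 kg/ha
Step 3: N mineralized = N pool * rate%/100 = 2744.28 * 4.8/100 = 131.7 kg/ha/yr

131.7


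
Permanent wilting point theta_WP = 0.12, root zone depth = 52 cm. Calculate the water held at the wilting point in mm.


Step 1: Water (mm) = theta_WP * depth * 10
Step 2: Water = 0.12 * 52 * 10
Step 3: Water = 62.4 mm

62.4


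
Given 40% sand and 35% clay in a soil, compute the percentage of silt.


Step 1: sand + silt + clay = 100%
Step 2: silt = 100 - sand - clay
Step 3: silt = 100 - 40 - 35
Step 4: silt = 25%

25


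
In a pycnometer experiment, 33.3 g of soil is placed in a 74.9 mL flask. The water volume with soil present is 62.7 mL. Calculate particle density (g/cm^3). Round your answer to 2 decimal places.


Step 1: Volume of solids = flask volume - water volume with soil
Step 2: V_solids = 74.9 - 62.7 = 12.2 mL
Step 3: Particle density = mass / V_solids = 33.3 / 12.2 = 2.73 g/cm^3

2.73


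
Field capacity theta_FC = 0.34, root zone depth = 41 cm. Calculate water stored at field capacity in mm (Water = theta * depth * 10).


Step 1: Water (mm) = theta_FC * depth (cm) * 10
Step 2: Water = 0.34 * 41 * 10
Step 3: Water = 139.4 mm

139.4


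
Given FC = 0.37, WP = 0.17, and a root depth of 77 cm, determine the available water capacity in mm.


Step 1: Available water = (FC - WP) * depth * 10
Step 2: AW = (0.37 - 0.17) * 77 * 10
Step 3: AW = 0.2 * 77 * 10
Step 4: AW = 154.0 mm

154.0


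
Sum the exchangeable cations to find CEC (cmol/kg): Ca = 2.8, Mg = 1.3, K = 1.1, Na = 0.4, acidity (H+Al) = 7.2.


Step 1: CEC = Ca + Mg + K + Na + (H+Al)
Step 2: CEC = 2.8 + 1.3 + 1.1 + 0.4 + 7.2
Step 3: CEC = 12.8 cmol/kg

12.8


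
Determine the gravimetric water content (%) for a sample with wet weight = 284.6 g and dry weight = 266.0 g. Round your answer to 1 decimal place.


Step 1: Water mass = wet - dry = 284.6 - 266.0 = 18.6 g
Step 2: w = 100 * water mass / dry mass
Step 3: w = 100 * 18.6 / 266.0 = 7.0%

7.0


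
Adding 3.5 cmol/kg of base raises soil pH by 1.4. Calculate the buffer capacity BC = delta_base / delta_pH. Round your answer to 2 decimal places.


Step 1: BC = change in base / change in pH
Step 2: BC = 3.5 / 1.4
Step 3: BC = 2.5 cmol/(kg*pH unit)

2.5


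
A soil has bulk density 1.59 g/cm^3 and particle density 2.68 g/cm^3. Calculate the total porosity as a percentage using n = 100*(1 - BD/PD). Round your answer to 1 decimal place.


Step 1: Formula: n = 100 * (1 - BD / PD)
Step 2: n = 100 * (1 - 1.59 / 2.68)
Step 3: n = 100 * (1 - 0.59328)
Step 4: n = 40.7%

40.7


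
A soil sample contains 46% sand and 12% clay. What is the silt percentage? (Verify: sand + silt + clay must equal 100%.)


Step 1: sand + silt + clay = 100%
Step 2: silt = 100 - sand - clay
Step 3: silt = 100 - 46 - 12
Step 4: silt = 42%

42


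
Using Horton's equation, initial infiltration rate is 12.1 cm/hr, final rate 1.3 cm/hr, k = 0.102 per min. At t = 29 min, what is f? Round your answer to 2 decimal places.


Step 1: f = fc + (f0 - fc) * exp(-k * t)
Step 2: exp(-0.102 * 29) = 0.051923
Step 3: f = 1.3 + (12.1 - 1.3) * 0.051923
Step 4: f = 1.3 + 10.8 * 0.051923
Step 5: f = 1.86 cm/hr

1.86


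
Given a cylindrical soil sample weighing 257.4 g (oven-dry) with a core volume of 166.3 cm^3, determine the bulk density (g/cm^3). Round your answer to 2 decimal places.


Step 1: Identify the formula: BD = dry mass / volume
Step 2: Substitute values: BD = 257.4 / 166.3
Step 3: BD = 1.55 g/cm^3

1.55


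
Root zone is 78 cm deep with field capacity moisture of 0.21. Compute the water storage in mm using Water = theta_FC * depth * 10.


Step 1: Water (mm) = theta_FC * depth (cm) * 10
Step 2: Water = 0.21 * 78 * 10
Step 3: Water = 163.8 mm

163.8


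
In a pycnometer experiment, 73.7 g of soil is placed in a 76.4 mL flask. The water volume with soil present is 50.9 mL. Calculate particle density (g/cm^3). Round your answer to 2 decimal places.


Step 1: Volume of solids = flask volume - water volume with soil
Step 2: V_solids = 76.4 - 50.9 = 25.5 mL
Step 3: Particle density = mass / V_solids = 73.7 / 25.5 = 2.89 g/cm^3

2.89


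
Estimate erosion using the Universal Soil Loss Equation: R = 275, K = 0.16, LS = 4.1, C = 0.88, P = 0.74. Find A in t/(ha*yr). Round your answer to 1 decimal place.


Step 1: A = R * K * LS * C * P
Step 2: R * K = 275 * 0.16 = 44.0
Step 3: (R*K) * LS = 44.0 * 4.1 = 180.4
Step 4: * C * P = 180.4 * 0.88 * 0.74 = 117.5
Step 5: A = 117.5 t/(ha*yr)

117.5


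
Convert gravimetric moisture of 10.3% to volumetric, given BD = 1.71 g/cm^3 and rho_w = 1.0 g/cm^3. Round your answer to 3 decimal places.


Step 1: theta = (w / 100) * BD / rho_w
Step 2: theta = (10.3 / 100) * 1.71 / 1.0
Step 3: theta = 0.103 * 1.71
Step 4: theta = 0.176

0.176


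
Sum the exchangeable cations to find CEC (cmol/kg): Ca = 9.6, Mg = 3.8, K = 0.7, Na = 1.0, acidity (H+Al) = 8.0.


Step 1: CEC = Ca + Mg + K + Na + (H+Al)
Step 2: CEC = 9.6 + 3.8 + 0.7 + 1.0 + 8.0
Step 3: CEC = 23.1 cmol/kg

23.1


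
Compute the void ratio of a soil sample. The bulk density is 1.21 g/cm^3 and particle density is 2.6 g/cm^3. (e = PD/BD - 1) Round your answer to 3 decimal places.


Step 1: e = PD / BD - 1
Step 2: e = 2.6 / 1.21 - 1
Step 3: e = 2.14876 - 1
Step 4: e = 1.149

1.149


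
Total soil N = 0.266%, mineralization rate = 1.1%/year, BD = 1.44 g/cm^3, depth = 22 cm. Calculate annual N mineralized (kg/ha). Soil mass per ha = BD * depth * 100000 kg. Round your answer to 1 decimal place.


Step 1: Soil mass per ha = BD * depth * 100000 = 1.44 * 22 * 100000 = 3168000 kg
Step 2: Total N pool = soil mass * N%/100 = 3168000 * 0.266/100 = 8426.88 kg/ha
Step 3: N mineralized = N pool * rate%/100 = 8426.88 * 1.1/100 = 92.7 kg/ha/yr

92.7


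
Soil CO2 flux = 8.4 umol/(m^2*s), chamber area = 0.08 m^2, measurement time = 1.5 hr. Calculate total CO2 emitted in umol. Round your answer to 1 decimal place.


Step 1: Convert time to seconds: 1.5 hr * 3600 = 5400.0 s
Step 2: Total = flux * area * time_s
Step 3: Total = 8.4 * 0.08 * 5400.0
Step 4: Total = 3628.8 umol

3628.8


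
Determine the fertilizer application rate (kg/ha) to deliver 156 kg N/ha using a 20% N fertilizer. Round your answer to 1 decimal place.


Step 1: Fertilizer rate = target N / (N content / 100)
Step 2: Rate = 156 / (20 / 100)
Step 3: Rate = 156 / 0.2
Step 4: Rate = 780.0 kg/ha

780.0


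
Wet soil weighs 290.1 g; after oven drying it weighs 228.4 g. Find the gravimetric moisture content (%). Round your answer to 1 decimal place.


Step 1: Water mass = wet - dry = 290.1 - 228.4 = 61.7 g
Step 2: w = 100 * water mass / dry mass
Step 3: w = 100 * 61.7 / 228.4 = 27.0%

27.0


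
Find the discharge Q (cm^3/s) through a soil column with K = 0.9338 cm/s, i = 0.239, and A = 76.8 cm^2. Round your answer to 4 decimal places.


Step 1: Apply Darcy's law: Q = K * i * A
Step 2: Q = 0.9338 * 0.239 * 76.8
Step 3: Q = 17.1401 cm^3/s

17.1401


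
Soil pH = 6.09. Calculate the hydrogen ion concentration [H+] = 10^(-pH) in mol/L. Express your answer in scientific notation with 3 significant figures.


Step 1: [H+] = 10^(-pH)
Step 2: [H+] = 10^(-6.09)
Step 3: [H+] = 8.13e-07 mol/L

8.13e-07


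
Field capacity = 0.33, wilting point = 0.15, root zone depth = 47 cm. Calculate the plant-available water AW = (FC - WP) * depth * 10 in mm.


Step 1: Available water = (FC - WP) * depth * 10
Step 2: AW = (0.33 - 0.15) * 47 * 10
Step 3: AW = 0.18 * 47 * 10
Step 4: AW = 84.6 mm

84.6


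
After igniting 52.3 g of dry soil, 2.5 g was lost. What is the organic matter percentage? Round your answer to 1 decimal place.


Step 1: OM% = 100 * LOI / sample mass
Step 2: OM = 100 * 2.5 / 52.3
Step 3: OM = 4.8%

4.8


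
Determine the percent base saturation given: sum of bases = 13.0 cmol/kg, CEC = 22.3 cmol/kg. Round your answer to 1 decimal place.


Step 1: BS = 100 * (sum of bases) / CEC
Step 2: BS = 100 * 13.0 / 22.3
Step 3: BS = 58.3%

58.3


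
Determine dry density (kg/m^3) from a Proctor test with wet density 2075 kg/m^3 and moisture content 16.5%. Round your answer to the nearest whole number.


Step 1: Dry density = wet density / (1 + w/100)
Step 2: Dry density = 2075 / (1 + 16.5/100)
Step 3: Dry density = 2075 / 1.165
Step 4: Dry density = 1781 kg/m^3

1781


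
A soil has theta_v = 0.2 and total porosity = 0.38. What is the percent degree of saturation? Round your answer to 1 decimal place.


Step 1: S = 100 * theta_v / n
Step 2: S = 100 * 0.2 / 0.38
Step 3: S = 52.6%

52.6


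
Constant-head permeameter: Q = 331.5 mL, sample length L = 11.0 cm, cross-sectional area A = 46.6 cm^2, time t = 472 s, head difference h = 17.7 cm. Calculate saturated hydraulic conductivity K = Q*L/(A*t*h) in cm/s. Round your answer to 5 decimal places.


Step 1: K = Q * L / (A * t * h)
Step 2: Numerator = 331.5 * 11.0 = 3646.5
Step 3: Denominator = 46.6 * 472 * 17.7 = 389315.04
Step 4: K = 3646.5 / 389315.04 = 0.00937 cm/s

0.00937


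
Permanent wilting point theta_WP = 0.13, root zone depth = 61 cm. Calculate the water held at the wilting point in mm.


Step 1: Water (mm) = theta_WP * depth * 10
Step 2: Water = 0.13 * 61 * 10
Step 3: Water = 79.3 mm

79.3


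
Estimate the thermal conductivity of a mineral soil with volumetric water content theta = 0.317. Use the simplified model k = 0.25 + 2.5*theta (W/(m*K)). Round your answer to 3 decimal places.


Step 1: k = 0.25 + 2.5 * theta
Step 2: k = 0.25 + 2.5 * 0.317
Step 3: k = 0.25 + 0.793
Step 4: k = 1.043 W/(m*K)

1.043


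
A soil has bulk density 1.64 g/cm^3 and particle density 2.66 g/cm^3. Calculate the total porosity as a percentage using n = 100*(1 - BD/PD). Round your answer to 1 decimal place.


Step 1: Formula: n = 100 * (1 - BD / PD)
Step 2: n = 100 * (1 - 1.64 / 2.66)
Step 3: n = 100 * (1 - 0.61654)
Step 4: n = 38.3%

38.3


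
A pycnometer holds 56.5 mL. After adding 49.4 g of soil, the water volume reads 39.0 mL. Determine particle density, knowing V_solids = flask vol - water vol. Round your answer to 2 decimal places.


Step 1: Volume of solids = flask volume - water volume with soil
Step 2: V_solids = 56.5 - 39.0 = 17.5 mL
Step 3: Particle density = mass / V_solids = 49.4 / 17.5 = 2.82 g/cm^3

2.82


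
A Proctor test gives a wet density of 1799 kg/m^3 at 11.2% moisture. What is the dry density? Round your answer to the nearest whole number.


Step 1: Dry density = wet density / (1 + w/100)
Step 2: Dry density = 1799 / (1 + 11.2/100)
Step 3: Dry density = 1799 / 1.112
Step 4: Dry density = 1618 kg/m^3

1618


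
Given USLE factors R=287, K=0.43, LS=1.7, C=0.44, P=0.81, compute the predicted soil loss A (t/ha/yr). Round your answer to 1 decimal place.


Step 1: A = R * K * LS * C * P
Step 2: R * K = 287 * 0.43 = 123.41
Step 3: (R*K) * LS = 123.41 * 1.7 = 209.797
Step 4: * C * P = 209.797 * 0.44 * 0.81 = 74.8
Step 5: A = 74.8 t/(ha*yr)

74.8


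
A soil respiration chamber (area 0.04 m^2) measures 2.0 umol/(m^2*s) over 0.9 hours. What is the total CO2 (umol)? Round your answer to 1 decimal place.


Step 1: Convert time to seconds: 0.9 hr * 3600 = 3240.0 s
Step 2: Total = flux * area * time_s
Step 3: Total = 2.0 * 0.04 * 3240.0
Step 4: Total = 259.2 umol

259.2


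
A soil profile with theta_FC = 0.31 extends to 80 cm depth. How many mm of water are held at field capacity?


Step 1: Water (mm) = theta_FC * depth (cm) * 10
Step 2: Water = 0.31 * 80 * 10
Step 3: Water = 248.0 mm

248.0


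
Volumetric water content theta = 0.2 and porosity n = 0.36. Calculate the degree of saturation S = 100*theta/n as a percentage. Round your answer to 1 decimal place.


Step 1: S = 100 * theta_v / n
Step 2: S = 100 * 0.2 / 0.36
Step 3: S = 55.6%

55.6


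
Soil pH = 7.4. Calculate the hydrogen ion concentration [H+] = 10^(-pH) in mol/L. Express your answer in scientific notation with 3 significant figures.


Step 1: [H+] = 10^(-pH)
Step 2: [H+] = 10^(-7.4)
Step 3: [H+] = 3.98e-08 mol/L

3.98e-08


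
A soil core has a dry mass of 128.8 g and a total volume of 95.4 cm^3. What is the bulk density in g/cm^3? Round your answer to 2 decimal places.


Step 1: Identify the formula: BD = dry mass / volume
Step 2: Substitute values: BD = 128.8 / 95.4
Step 3: BD = 1.35 g/cm^3

1.35


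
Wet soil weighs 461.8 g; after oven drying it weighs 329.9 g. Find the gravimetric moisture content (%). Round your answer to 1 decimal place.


Step 1: Water mass = wet - dry = 461.8 - 329.9 = 131.9 g
Step 2: w = 100 * water mass / dry mass
Step 3: w = 100 * 131.9 / 329.9 = 40.0%

40.0


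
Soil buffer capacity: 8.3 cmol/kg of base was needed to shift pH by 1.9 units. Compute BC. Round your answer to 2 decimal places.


Step 1: BC = change in base / change in pH
Step 2: BC = 8.3 / 1.9
Step 3: BC = 4.37 cmol/(kg*pH unit)

4.37


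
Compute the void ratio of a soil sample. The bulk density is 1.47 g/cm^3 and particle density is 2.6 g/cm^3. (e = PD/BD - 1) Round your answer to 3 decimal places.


Step 1: e = PD / BD - 1
Step 2: e = 2.6 / 1.47 - 1
Step 3: e = 1.76871 - 1
Step 4: e = 0.769

0.769


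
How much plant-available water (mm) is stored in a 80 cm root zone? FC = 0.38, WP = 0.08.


Step 1: Available water = (FC - WP) * depth * 10
Step 2: AW = (0.38 - 0.08) * 80 * 10
Step 3: AW = 0.3 * 80 * 10
Step 4: AW = 240.0 mm

240.0


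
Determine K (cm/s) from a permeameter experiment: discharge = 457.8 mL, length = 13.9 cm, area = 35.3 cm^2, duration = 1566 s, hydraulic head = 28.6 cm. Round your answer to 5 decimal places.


Step 1: K = Q * L / (A * t * h)
Step 2: Numerator = 457.8 * 13.9 = 6363.42
Step 3: Denominator = 35.3 * 1566 * 28.6 = 1581002.28
Step 4: K = 6363.42 / 1581002.28 = 0.00402 cm/s

0.00402


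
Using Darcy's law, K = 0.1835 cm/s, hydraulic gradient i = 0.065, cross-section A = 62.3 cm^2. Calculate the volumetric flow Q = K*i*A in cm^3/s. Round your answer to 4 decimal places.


Step 1: Apply Darcy's law: Q = K * i * A
Step 2: Q = 0.1835 * 0.065 * 62.3
Step 3: Q = 0.7431 cm^3/s

0.7431


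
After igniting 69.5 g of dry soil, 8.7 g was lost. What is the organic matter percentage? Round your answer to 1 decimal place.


Step 1: OM% = 100 * LOI / sample mass
Step 2: OM = 100 * 8.7 / 69.5
Step 3: OM = 12.5%

12.5


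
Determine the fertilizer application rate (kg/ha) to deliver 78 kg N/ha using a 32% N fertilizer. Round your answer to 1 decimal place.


Step 1: Fertilizer rate = target N / (N content / 100)
Step 2: Rate = 78 / (32 / 100)
Step 3: Rate = 78 / 0.32
Step 4: Rate = 243.8 kg/ha

243.8


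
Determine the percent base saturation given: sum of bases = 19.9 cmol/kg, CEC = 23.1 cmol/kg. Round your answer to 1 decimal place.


Step 1: BS = 100 * (sum of bases) / CEC
Step 2: BS = 100 * 19.9 / 23.1
Step 3: BS = 86.1%

86.1


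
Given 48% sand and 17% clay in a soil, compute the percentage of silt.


Step 1: sand + silt + clay = 100%
Step 2: silt = 100 - sand - clay
Step 3: silt = 100 - 48 - 17
Step 4: silt = 35%

35


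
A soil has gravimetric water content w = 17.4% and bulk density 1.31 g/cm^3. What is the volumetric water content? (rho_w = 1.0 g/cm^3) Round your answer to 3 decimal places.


Step 1: theta = (w / 100) * BD / rho_w
Step 2: theta = (17.4 / 100) * 1.31 / 1.0
Step 3: theta = 0.174 * 1.31
Step 4: theta = 0.228

0.228


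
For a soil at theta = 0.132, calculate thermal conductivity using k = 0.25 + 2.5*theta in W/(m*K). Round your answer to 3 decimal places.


Step 1: k = 0.25 + 2.5 * theta
Step 2: k = 0.25 + 2.5 * 0.132
Step 3: k = 0.25 + 0.33
Step 4: k = 0.58 W/(m*K)

0.58


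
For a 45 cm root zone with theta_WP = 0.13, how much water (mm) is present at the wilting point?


Step 1: Water (mm) = theta_WP * depth * 10
Step 2: Water = 0.13 * 45 * 10
Step 3: Water = 58.5 mm

58.5


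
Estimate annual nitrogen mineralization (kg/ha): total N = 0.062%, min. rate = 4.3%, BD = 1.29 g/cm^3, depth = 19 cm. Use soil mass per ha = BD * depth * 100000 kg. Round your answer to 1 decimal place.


Step 1: Soil mass per ha = BD * depth * 100000 = 1.29 * 19 * 100000 = 2451000 kg
Step 2: Total N pool = soil mass * N%/100 = 2451000 * 0.062/100 = 1519.62 kg/ha
Step 3: N mineralized = N pool * rate%/100 = 1519.62 * 4.3/100 = 65.3 kg/ha/yr

65.3


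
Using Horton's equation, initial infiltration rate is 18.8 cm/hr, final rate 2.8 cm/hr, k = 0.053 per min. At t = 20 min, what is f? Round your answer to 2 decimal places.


Step 1: f = fc + (f0 - fc) * exp(-k * t)
Step 2: exp(-0.053 * 20) = 0.346456
Step 3: f = 2.8 + (18.8 - 2.8) * 0.346456
Step 4: f = 2.8 + 16.0 * 0.346456
Step 5: f = 8.34 cm/hr

8.34


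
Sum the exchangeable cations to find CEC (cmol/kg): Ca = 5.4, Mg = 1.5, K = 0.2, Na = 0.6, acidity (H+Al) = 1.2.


Step 1: CEC = Ca + Mg + K + Na + (H+Al)
Step 2: CEC = 5.4 + 1.5 + 0.2 + 0.6 + 1.2
Step 3: CEC = 8.9 cmol/kg

8.9


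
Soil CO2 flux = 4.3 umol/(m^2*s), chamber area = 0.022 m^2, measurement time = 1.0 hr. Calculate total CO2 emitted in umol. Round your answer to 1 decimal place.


Step 1: Convert time to seconds: 1.0 hr * 3600 = 3600.0 s
Step 2: Total = flux * area * time_s
Step 3: Total = 4.3 * 0.022 * 3600.0
Step 4: Total = 340.6 umol

340.6


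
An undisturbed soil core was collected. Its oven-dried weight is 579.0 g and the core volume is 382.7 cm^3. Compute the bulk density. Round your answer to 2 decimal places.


Step 1: Identify the formula: BD = dry mass / volume
Step 2: Substitute values: BD = 579.0 / 382.7
Step 3: BD = 1.51 g/cm^3

1.51


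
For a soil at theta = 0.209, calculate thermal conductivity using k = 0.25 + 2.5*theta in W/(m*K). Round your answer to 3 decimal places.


Step 1: k = 0.25 + 2.5 * theta
Step 2: k = 0.25 + 2.5 * 0.209
Step 3: k = 0.25 + 0.523
Step 4: k = 0.773 W/(m*K)

0.773


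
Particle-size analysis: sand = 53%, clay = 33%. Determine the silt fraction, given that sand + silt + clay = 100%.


Step 1: sand + silt + clay = 100%
Step 2: silt = 100 - sand - clay
Step 3: silt = 100 - 53 - 33
Step 4: silt = 14%

14


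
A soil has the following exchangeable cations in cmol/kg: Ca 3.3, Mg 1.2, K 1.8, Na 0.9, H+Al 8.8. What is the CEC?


Step 1: CEC = Ca + Mg + K + Na + (H+Al)
Step 2: CEC = 3.3 + 1.2 + 1.8 + 0.9 + 8.8
Step 3: CEC = 16.0 cmol/kg

16.0


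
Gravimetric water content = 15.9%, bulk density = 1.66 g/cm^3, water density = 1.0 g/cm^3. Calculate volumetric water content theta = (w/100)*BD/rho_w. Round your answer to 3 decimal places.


Step 1: theta = (w / 100) * BD / rho_w
Step 2: theta = (15.9 / 100) * 1.66 / 1.0
Step 3: theta = 0.159 * 1.66
Step 4: theta = 0.264

0.264


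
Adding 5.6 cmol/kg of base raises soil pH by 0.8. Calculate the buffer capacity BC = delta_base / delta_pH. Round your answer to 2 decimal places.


Step 1: BC = change in base / change in pH
Step 2: BC = 5.6 / 0.8
Step 3: BC = 7.0 cmol/(kg*pH unit)

7.0


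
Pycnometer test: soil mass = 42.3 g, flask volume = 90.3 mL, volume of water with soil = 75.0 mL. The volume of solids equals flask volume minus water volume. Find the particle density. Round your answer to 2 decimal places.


Step 1: Volume of solids = flask volume - water volume with soil
Step 2: V_solids = 90.3 - 75.0 = 15.3 mL
Step 3: Particle density = mass / V_solids = 42.3 / 15.3 = 2.76 g/cm^3

2.76


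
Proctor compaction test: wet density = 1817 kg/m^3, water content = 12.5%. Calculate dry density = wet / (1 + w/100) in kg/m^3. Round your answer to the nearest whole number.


Step 1: Dry density = wet density / (1 + w/100)
Step 2: Dry density = 1817 / (1 + 12.5/100)
Step 3: Dry density = 1817 / 1.125
Step 4: Dry density = 1615 kg/m^3

1615


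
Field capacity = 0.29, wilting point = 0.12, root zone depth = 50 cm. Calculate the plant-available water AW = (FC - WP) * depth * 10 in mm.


Step 1: Available water = (FC - WP) * depth * 10
Step 2: AW = (0.29 - 0.12) * 50 * 10
Step 3: AW = 0.17 * 50 * 10
Step 4: AW = 85.0 mm

85.0


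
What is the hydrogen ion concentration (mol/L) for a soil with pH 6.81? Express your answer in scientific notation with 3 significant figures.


Step 1: [H+] = 10^(-pH)
Step 2: [H+] = 10^(-6.81)
Step 3: [H+] = 1.55e-07 mol/L

1.55e-07


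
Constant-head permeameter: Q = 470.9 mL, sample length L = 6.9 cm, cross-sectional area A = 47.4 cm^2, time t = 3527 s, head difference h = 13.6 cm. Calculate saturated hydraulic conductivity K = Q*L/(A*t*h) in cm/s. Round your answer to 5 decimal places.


Step 1: K = Q * L / (A * t * h)
Step 2: Numerator = 470.9 * 6.9 = 3249.21
Step 3: Denominator = 47.4 * 3527 * 13.6 = 2273645.28
Step 4: K = 3249.21 / 2273645.28 = 0.00143 cm/s

0.00143


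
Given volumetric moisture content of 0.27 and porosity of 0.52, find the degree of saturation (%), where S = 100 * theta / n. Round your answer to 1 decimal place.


Step 1: S = 100 * theta_v / n
Step 2: S = 100 * 0.27 / 0.52
Step 3: S = 51.9%

51.9


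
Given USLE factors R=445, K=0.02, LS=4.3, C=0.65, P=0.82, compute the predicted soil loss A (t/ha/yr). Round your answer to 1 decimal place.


Step 1: A = R * K * LS * C * P
Step 2: R * K = 445 * 0.02 = 8.9
Step 3: (R*K) * LS = 8.9 * 4.3 = 38.27
Step 4: * C * P = 38.27 * 0.65 * 0.82 = 20.4
Step 5: A = 20.4 t/(ha*yr)

20.4


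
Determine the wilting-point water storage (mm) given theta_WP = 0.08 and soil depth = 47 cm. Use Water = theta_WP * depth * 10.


Step 1: Water (mm) = theta_WP * depth * 10
Step 2: Water = 0.08 * 47 * 10
Step 3: Water = 37.6 mm

37.6


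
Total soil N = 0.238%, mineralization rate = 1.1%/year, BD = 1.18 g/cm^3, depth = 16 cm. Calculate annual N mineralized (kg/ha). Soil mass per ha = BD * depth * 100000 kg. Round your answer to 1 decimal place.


Step 1: Soil mass per ha = BD * depth * 100000 = 1.18 * 16 * 100000 = 1888000 kg
Step 2: Total N pool = soil mass * N%/100 = 1888000 * 0.238/100 = 4493.44 kg/ha
Step 3: N mineralized = N pool * rate%/100 = 4493.44 * 1.1/100 = 49.4 kg/ha/yr

49.4


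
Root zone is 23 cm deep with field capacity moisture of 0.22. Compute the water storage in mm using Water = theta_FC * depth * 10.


Step 1: Water (mm) = theta_FC * depth (cm) * 10
Step 2: Water = 0.22 * 23 * 10
Step 3: Water = 50.6 mm

50.6


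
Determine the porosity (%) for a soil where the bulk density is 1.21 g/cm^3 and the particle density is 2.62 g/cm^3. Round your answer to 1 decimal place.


Step 1: Formula: n = 100 * (1 - BD / PD)
Step 2: n = 100 * (1 - 1.21 / 2.62)
Step 3: n = 100 * (1 - 0.46183)
Step 4: n = 53.8%

53.8


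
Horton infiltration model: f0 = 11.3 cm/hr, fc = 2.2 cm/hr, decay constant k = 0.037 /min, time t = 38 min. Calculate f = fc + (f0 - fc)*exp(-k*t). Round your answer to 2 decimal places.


Step 1: f = fc + (f0 - fc) * exp(-k * t)
Step 2: exp(-0.037 * 38) = 0.245122
Step 3: f = 2.2 + (11.3 - 2.2) * 0.245122
Step 4: f = 2.2 + 9.1 * 0.245122
Step 5: f = 4.43 cm/hr

4.43


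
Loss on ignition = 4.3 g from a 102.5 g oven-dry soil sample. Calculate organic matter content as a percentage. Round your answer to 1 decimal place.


Step 1: OM% = 100 * LOI / sample mass
Step 2: OM = 100 * 4.3 / 102.5
Step 3: OM = 4.2%

4.2


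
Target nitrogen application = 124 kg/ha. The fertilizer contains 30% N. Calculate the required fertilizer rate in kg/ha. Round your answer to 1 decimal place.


Step 1: Fertilizer rate = target N / (N content / 100)
Step 2: Rate = 124 / (30 / 100)
Step 3: Rate = 124 / 0.3
Step 4: Rate = 413.3 kg/ha

413.3


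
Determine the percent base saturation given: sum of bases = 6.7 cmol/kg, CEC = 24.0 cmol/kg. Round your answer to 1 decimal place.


Step 1: BS = 100 * (sum of bases) / CEC
Step 2: BS = 100 * 6.7 / 24.0
Step 3: BS = 27.9%

27.9


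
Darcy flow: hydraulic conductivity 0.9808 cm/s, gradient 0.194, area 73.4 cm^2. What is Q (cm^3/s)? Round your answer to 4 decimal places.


Step 1: Apply Darcy's law: Q = K * i * A
Step 2: Q = 0.9808 * 0.194 * 73.4
Step 3: Q = 13.9662 cm^3/s

13.9662


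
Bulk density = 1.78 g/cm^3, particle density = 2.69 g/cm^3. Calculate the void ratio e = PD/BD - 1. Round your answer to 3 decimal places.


Step 1: e = PD / BD - 1
Step 2: e = 2.69 / 1.78 - 1
Step 3: e = 1.51124 - 1
Step 4: e = 0.511

0.511


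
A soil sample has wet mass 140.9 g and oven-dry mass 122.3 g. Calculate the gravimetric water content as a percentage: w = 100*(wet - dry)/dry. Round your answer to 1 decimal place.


Step 1: Water mass = wet - dry = 140.9 - 122.3 = 18.6 g
Step 2: w = 100 * water mass / dry mass
Step 3: w = 100 * 18.6 / 122.3 = 15.2%

15.2


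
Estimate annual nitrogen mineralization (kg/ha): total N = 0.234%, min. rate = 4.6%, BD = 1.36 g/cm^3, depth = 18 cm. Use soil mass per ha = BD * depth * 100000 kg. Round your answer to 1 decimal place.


Step 1: Soil mass per ha = BD * depth * 100000 = 1.36 * 18 * 100000 = 2448000 kg
Step 2: Total N pool = soil mass * N%/100 = 2448000 * 0.234/100 = 5728.32 kg/ha
Step 3: N mineralized = N pool * rate%/100 = 5728.32 * 4.6/100 = 263.5 kg/ha/yr

263.5


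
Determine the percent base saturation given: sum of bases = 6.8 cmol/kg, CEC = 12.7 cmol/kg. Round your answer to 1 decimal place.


Step 1: BS = 100 * (sum of bases) / CEC
Step 2: BS = 100 * 6.8 / 12.7
Step 3: BS = 53.5%

53.5


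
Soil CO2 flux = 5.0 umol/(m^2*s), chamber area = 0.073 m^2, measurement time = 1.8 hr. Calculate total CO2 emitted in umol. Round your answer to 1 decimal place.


Step 1: Convert time to seconds: 1.8 hr * 3600 = 6480.0 s
Step 2: Total = flux * area * time_s
Step 3: Total = 5.0 * 0.073 * 6480.0
Step 4: Total = 2365.2 umol

2365.2


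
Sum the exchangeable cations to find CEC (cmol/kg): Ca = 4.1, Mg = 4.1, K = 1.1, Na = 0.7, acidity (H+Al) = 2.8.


Step 1: CEC = Ca + Mg + K + Na + (H+Al)
Step 2: CEC = 4.1 + 4.1 + 1.1 + 0.7 + 2.8
Step 3: CEC = 12.8 cmol/kg

12.8


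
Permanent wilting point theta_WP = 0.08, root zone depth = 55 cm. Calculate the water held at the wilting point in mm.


Step 1: Water (mm) = theta_WP * depth * 10
Step 2: Water = 0.08 * 55 * 10
Step 3: Water = 44.0 mm

44.0


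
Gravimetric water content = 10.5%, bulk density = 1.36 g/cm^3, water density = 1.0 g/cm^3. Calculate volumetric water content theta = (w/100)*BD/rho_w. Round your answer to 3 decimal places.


Step 1: theta = (w / 100) * BD / rho_w
Step 2: theta = (10.5 / 100) * 1.36 / 1.0
Step 3: theta = 0.105 * 1.36
Step 4: theta = 0.143

0.143


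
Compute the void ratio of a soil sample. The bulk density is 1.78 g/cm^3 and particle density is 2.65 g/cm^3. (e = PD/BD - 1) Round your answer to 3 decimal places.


Step 1: e = PD / BD - 1
Step 2: e = 2.65 / 1.78 - 1
Step 3: e = 1.48876 - 1
Step 4: e = 0.489

0.489


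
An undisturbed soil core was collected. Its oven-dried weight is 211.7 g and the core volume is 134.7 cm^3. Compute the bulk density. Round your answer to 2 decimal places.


Step 1: Identify the formula: BD = dry mass / volume
Step 2: Substitute values: BD = 211.7 / 134.7
Step 3: BD = 1.57 g/cm^3

1.57


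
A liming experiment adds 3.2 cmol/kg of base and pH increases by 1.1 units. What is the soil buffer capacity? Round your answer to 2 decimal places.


Step 1: BC = change in base / change in pH
Step 2: BC = 3.2 / 1.1
Step 3: BC = 2.91 cmol/(kg*pH unit)

2.91


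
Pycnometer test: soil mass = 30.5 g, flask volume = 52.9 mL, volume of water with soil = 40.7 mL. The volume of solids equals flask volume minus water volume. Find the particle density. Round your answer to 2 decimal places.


Step 1: Volume of solids = flask volume - water volume with soil
Step 2: V_solids = 52.9 - 40.7 = 12.2 mL
Step 3: Particle density = mass / V_solids = 30.5 / 12.2 = 2.5 g/cm^3

2.5


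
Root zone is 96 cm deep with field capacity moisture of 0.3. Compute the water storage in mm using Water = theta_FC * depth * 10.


Step 1: Water (mm) = theta_FC * depth (cm) * 10
Step 2: Water = 0.3 * 96 * 10
Step 3: Water = 288.0 mm

288.0


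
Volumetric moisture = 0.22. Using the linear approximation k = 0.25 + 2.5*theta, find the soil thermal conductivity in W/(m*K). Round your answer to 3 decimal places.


Step 1: k = 0.25 + 2.5 * theta
Step 2: k = 0.25 + 2.5 * 0.22
Step 3: k = 0.25 + 0.55
Step 4: k = 0.8 W/(m*K)

0.8


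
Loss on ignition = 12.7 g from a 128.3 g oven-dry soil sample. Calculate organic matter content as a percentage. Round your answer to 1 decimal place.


Step 1: OM% = 100 * LOI / sample mass
Step 2: OM = 100 * 12.7 / 128.3
Step 3: OM = 9.9%

9.9


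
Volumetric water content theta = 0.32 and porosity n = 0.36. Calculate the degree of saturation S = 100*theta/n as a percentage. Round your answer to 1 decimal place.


Step 1: S = 100 * theta_v / n
Step 2: S = 100 * 0.32 / 0.36
Step 3: S = 88.9%

88.9


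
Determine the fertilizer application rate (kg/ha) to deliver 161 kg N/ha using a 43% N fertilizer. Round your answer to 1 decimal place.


Step 1: Fertilizer rate = target N / (N content / 100)
Step 2: Rate = 161 / (43 / 100)
Step 3: Rate = 161 / 0.43
Step 4: Rate = 374.4 kg/ha

374.4


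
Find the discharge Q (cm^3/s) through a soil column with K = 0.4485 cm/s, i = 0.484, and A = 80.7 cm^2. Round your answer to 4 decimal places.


Step 1: Apply Darcy's law: Q = K * i * A
Step 2: Q = 0.4485 * 0.484 * 80.7
Step 3: Q = 17.5179 cm^3/s

17.5179


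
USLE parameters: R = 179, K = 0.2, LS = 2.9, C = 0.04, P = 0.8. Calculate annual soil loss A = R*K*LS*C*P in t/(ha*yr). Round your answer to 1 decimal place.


Step 1: A = R * K * LS * C * P
Step 2: R * K = 179 * 0.2 = 35.8
Step 3: (R*K) * LS = 35.8 * 2.9 = 103.82
Step 4: * C * P = 103.82 * 0.04 * 0.8 = 3.3
Step 5: A = 3.3 t/(ha*yr)

3.3


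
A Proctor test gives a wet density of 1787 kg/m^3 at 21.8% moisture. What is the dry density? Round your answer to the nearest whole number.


Step 1: Dry density = wet density / (1 + w/100)
Step 2: Dry density = 1787 / (1 + 21.8/100)
Step 3: Dry density = 1787 / 1.218
Step 4: Dry density = 1467 kg/m^3

1467


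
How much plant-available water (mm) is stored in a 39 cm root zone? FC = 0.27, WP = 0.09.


Step 1: Available water = (FC - WP) * depth * 10
Step 2: AW = (0.27 - 0.09) * 39 * 10
Step 3: AW = 0.18 * 39 * 10
Step 4: AW = 70.2 mm

70.2


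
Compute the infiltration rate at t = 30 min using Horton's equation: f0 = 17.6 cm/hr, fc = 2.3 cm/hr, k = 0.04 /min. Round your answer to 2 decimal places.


Step 1: f = fc + (f0 - fc) * exp(-k * t)
Step 2: exp(-0.04 * 30) = 0.301194
Step 3: f = 2.3 + (17.6 - 2.3) * 0.301194
Step 4: f = 2.3 + 15.3 * 0.301194
Step 5: f = 6.91 cm/hr

6.91


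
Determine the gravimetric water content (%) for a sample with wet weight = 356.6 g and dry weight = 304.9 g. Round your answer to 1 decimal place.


Step 1: Water mass = wet - dry = 356.6 - 304.9 = 51.7 g
Step 2: w = 100 * water mass / dry mass
Step 3: w = 100 * 51.7 / 304.9 = 17.0%

17.0


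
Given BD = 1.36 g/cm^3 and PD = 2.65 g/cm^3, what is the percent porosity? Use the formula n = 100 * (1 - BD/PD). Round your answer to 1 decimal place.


Step 1: Formula: n = 100 * (1 - BD / PD)
Step 2: n = 100 * (1 - 1.36 / 2.65)
Step 3: n = 100 * (1 - 0.51321)
Step 4: n = 48.7%

48.7


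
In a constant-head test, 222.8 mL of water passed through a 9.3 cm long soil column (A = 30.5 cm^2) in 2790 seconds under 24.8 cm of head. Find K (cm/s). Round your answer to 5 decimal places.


Step 1: K = Q * L / (A * t * h)
Step 2: Numerator = 222.8 * 9.3 = 2072.04
Step 3: Denominator = 30.5 * 2790 * 24.8 = 2110356.0
Step 4: K = 2072.04 / 2110356.0 = 0.00098 cm/s

0.00098


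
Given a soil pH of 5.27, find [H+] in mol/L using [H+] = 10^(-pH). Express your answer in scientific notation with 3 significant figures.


Step 1: [H+] = 10^(-pH)
Step 2: [H+] = 10^(-5.27)
Step 3: [H+] = 5.37e-06 mol/L

5.37e-06
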